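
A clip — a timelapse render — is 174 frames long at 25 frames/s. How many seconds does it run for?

6.96 seconds

Running time = 174 / (25) = 6.96 s.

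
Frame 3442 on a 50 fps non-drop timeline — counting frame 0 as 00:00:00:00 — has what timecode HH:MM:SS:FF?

3442 ÷ 50 = 68 full seconds, remainder 42 frames.
68 s = 0 h 1 min 8 s.
Timecode: 00:01:08:42.

00:01:08:42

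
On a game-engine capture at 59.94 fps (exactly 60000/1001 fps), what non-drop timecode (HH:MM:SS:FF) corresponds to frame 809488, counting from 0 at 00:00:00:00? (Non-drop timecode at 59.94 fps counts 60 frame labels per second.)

03:44:51:28

809488 ÷ 60 = 13491 full seconds, remainder 28 frames.
13491 s = 3 h 44 min 51 s.
Timecode: 03:44:51:28.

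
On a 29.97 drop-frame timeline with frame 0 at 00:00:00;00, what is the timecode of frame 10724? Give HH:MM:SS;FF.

00:05:57;24

Each 10-minute DF block holds 10 × 60 × 30 − 9 × 2 = 17982 frames. 10724 ÷ 17982 → 0 full blocks, remainder 10724.
Within the partial block the first minute is 1800 frames and each further minute 1798, so 5 further minute boundaries passed. Total skipped labels = 18 × 0 + 2 × 5 = 10.
Non-drop label index = 10724 + 10 = 10734; at 30 labels/s that is 00:05:57:24, i.e. DF 00:05:57;24.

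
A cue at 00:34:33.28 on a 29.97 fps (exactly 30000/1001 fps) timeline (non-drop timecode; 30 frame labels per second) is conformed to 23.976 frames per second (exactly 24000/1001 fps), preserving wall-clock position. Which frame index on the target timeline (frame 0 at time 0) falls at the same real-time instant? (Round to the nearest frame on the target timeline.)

frame 49774

Source frame index: (0×3600 + 34×60 + 33) × 30 + 28 = 62218.
Real time: 62218 / (30000/1001) = 31140109/15000 s.
Target frame: (31140109/15000) × (24000/1001) = 248872/5 ≈ 49774.400 → 49774.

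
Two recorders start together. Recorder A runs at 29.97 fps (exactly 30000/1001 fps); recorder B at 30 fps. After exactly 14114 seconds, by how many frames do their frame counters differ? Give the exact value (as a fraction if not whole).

423420/1001 frames

A emits 30000/1001 × 14114 = 423420000/1001 frames; B emits 30 × 14114 = 423420.
Difference = 423420/1001 frames (≈ 422.9970); B is ahead of A.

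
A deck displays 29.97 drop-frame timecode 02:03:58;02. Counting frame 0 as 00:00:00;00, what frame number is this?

222920

Complete 10-minute blocks: 12, each 17982 frames → 215784.
Remaining 3 whole minutes in the current block: 1800 + 2 × 1798 = 5396 frames.
Within the current minute: 58 × 30 + 2 − 2 = 1740 (labels ;00/;01 skipped at this minute). Total = 215784 + 5396 + 1740 = 222920.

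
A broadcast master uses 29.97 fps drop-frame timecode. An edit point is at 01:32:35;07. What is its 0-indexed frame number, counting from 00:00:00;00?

166491

Complete 10-minute blocks: 9, each 17982 frames → 161838.
Remaining 2 whole minutes in the current block: 1800 + 1 × 1798 = 3598 frames.
Within the current minute: 35 × 30 + 7 − 2 = 1055 (labels ;00/;01 skipped at this minute). Total = 161838 + 3598 + 1055 = 166491.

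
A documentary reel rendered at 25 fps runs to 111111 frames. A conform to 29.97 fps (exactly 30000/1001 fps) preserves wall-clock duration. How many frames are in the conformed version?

133200 frames

Target frames = source frames × (target rate / source rate) = 111111 × (30000/1001)/(25) = 111111 × 1200/1001 = 133200.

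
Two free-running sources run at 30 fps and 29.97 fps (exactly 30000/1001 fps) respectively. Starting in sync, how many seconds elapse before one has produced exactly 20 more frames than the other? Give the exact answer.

2002/3 seconds

The gap grows by |30000/1001 − 30| = 30/1001 frames per second.
Time for a 20-frame gap: 20 ÷ (30/1001) = 2002/3 s.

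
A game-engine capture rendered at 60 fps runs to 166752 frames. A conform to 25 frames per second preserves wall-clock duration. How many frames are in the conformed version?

69480 frames

Target frames = source frames × (target rate / source rate) = 166752 × (25)/(60) = 166752 × 5/12 = 69480.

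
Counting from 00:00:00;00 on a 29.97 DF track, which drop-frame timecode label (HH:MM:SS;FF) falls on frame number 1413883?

Ten DF minutes hold 17982 frames, so frame 1413883 lies in block 78 (frames 1402596–1420577) with 11287 frames into that block.
The block's first minute is 1800 frames and the rest 1798 each; 11287 frames reaches minute 6, so 78 × 18 + 6 × 2 = 1416 labels have been skipped so far.
Adding those back, label number 1413883 + 1416 = 1415299 at 30 labels/s is 47176 s + 19 f = 13 h 6 min 16 s frame 19, i.e. 13:06:16;19.

13:06:16;19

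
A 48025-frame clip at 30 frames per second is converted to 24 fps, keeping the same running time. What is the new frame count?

38420 frames

Target frames = source frames × (target rate / source rate) = 48025 × (24)/(30) = 48025 × 4/5 = 38420.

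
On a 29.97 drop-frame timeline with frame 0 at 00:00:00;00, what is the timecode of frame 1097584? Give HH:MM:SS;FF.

Ten DF minutes hold 17982 frames, so frame 1097584 lies in block 61 (frames 1096902–1114883) with 682 frames into that block.
The block's first minute is 1800 frames and the rest 1798 each; 682 frames reaches minute 0, so 61 × 18 + 0 × 2 = 1098 labels have been skipped so far.
Adding those back, label number 1097584 + 1098 = 1098682 at 30 labels/s is 36622 s + 22 f = 10 h 10 min 22 s frame 22, i.e. 10:10:22;22.

10:10:22;22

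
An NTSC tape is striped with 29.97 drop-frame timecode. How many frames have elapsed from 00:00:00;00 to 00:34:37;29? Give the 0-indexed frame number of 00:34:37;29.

62277

As if non-drop at 30 labels/s: (0 × 3600 + 34 × 60 + 37) × 30 + 29 = 62339.
Minute boundaries passed: 34; those not divisible by 10: 34 − 3 = 31; dropped labels = 2 × 31 = 62.
Actual frame index = 62339 − 62 = 62277.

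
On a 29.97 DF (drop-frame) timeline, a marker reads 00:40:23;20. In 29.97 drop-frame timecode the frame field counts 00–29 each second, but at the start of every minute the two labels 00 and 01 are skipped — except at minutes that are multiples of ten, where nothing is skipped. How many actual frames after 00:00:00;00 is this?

72638

As if non-drop at 30 labels/s: (0 × 3600 + 40 × 60 + 23) × 30 + 20 = 72710.
Minute boundaries passed: 40; those not divisible by 10: 40 − 4 = 36; dropped labels = 2 × 36 = 72.
Actual frame index = 72710 − 72 = 72638.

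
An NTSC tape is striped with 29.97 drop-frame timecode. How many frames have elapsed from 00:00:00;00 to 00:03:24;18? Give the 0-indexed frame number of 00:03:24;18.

As if non-drop at 30 labels/s: (0 × 3600 + 3 × 60 + 24) × 30 + 18 = 6138.
Minute boundaries passed: 3; those not divisible by 10: 3 − 0 = 3; dropped labels = 2 × 3 = 6.
Actual frame index = 6138 − 6 = 6132.

6132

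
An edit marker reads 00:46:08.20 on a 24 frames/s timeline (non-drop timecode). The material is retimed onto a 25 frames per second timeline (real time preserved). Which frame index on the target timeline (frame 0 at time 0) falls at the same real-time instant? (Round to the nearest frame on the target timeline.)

Source frame index: (0×3600 + 46×60 + 8) × 24 + 20 = 66452.
Real time: 66452 / (24) = 16613/6 s.
Target frame: (16613/6) × (25) = 415325/6 ≈ 69220.833 → 69221.

frame 69221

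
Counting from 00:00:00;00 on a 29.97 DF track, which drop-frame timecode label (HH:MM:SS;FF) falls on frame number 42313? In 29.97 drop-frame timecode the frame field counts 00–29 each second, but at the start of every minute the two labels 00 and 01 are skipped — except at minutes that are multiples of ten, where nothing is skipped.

Ten DF minutes hold 17982 frames, so frame 42313 lies in block 2 (frames 35964–53945) with 6349 frames into that block.
The block's first minute is 1800 frames and the rest 1798 each; 6349 frames reaches minute 3, so 2 × 18 + 3 × 2 = 42 labels have been skipped so far.
Adding those back, label number 42313 + 42 = 42355 at 30 labels/s is 1411 s + 25 f = 0 h 23 min 31 s frame 25, i.e. 00:23:31;25.

00:23:31;25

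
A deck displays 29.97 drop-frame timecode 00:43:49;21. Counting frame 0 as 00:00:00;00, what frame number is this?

Complete 10-minute blocks: 4, each 17982 frames → 71928.
Remaining 3 whole minutes in the current block: 1800 + 2 × 1798 = 5396 frames.
Within the current minute: 49 × 30 + 21 − 2 = 1489 (labels ;00/;01 skipped at this minute). Total = 71928 + 5396 + 1489 = 78813.

78813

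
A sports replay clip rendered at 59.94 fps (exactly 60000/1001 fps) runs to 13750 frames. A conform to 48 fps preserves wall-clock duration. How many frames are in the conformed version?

11011 frames

Target frames = source frames × (target rate / source rate) = 13750 × (48)/(60000/1001) = 13750 × 1001/1250 = 11011.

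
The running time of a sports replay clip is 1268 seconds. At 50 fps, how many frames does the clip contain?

63400 frames

Frames = 1268 × 50 = 63400.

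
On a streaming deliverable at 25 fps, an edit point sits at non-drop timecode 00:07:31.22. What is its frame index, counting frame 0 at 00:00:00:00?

Total seconds to the label: (0 × 3600 + 7 × 60 + 31) = 451.
Frame index = 451 × 25 + 22 = 11297.

11297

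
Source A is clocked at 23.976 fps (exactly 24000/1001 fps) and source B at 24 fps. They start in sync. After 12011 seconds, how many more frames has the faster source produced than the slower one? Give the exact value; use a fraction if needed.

A emits 24000/1001 × 12011 = 288264000/1001 frames; B emits 24 × 12011 = 288264.
Difference = 288264/1001 frames (≈ 287.9760); B is ahead of A.

288264/1001 frames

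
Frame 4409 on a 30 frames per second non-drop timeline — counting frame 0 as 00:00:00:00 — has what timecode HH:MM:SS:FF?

4409 ÷ 30 = 146 full seconds, remainder 29 frames.
146 s = 0 h 2 min 26 s.
Timecode: 00:02:26:29.

00:02:26:29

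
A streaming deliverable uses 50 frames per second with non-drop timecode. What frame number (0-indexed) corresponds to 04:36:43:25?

Total seconds to the label: (4 × 3600 + 36 × 60 + 43) = 16603.
Frame index = 16603 × 50 + 25 = 830175.

830175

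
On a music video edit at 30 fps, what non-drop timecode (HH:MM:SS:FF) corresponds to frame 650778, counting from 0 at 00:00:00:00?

06:01:32:18

650778 ÷ 30 = 21692 full seconds, remainder 18 frames.
21692 s = 6 h 1 min 32 s.
Timecode: 06:01:32:18.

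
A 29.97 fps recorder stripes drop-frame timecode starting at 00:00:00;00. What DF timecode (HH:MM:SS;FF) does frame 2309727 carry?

Each 10-minute DF block holds 10 × 60 × 30 − 9 × 2 = 17982 frames. 2309727 ÷ 17982 → 128 full blocks, remainder 8031.
Within the partial block the first minute is 1800 frames and each further minute 1798, so 4 further minute boundaries passed. Total skipped labels = 18 × 128 + 2 × 4 = 2312.
Non-drop label index = 2309727 + 2312 = 2312039; at 30 labels/s that is 21:24:27:29, i.e. DF 21:24:27;29.

21:24:27;29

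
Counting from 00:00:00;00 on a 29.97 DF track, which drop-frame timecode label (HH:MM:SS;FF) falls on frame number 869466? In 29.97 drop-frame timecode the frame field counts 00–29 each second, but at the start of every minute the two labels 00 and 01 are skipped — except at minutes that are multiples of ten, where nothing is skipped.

08:03:31;06

Each 10-minute DF block holds 10 × 60 × 30 − 9 × 2 = 17982 frames. 869466 ÷ 17982 → 48 full blocks, remainder 6330.
Within the partial block the first minute is 1800 frames and each further minute 1798, so 3 further minute boundaries passed. Total skipped labels = 18 × 48 + 2 × 3 = 870.
Non-drop label index = 869466 + 870 = 870336; at 30 labels/s that is 08:03:31:06, i.e. DF 08:03:31;06.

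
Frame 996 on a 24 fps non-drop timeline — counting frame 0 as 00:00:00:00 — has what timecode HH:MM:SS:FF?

996 ÷ 24 = 41 full seconds, remainder 12 frames.
41 s = 0 h 0 min 41 s.
Timecode: 00:00:41:12.

00:00:41:12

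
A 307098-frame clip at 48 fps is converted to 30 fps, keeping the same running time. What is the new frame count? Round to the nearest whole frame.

191936 frames

Frames at target rate = 307098 × (30) / (48) = 767745/4 ≈ 191936.250.
Nearest whole frame: 191936.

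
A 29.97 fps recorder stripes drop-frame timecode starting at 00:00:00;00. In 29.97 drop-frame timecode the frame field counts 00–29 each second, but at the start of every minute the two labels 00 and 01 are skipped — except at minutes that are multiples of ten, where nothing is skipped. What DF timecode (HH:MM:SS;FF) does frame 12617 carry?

00:07:01;01

Each 10-minute DF block holds 10 × 60 × 30 − 9 × 2 = 17982 frames. 12617 ÷ 17982 → 0 full blocks, remainder 12617.
Within the partial block the first minute is 1800 frames and each further minute 1798, so 7 further minute boundaries passed. Total skipped labels = 18 × 0 + 2 × 7 = 14.
Non-drop label index = 12617 + 14 = 12631; at 30 labels/s that is 00:07:01:01, i.e. DF 00:07:01;01.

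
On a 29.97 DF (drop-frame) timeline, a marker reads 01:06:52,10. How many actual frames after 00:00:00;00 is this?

Complete 10-minute blocks: 6, each 17982 frames → 107892.
Remaining 6 whole minutes in the current block: 1800 + 5 × 1798 = 10790 frames.
Within the current minute: 52 × 30 + 10 − 2 = 1568 (labels ;00/;01 skipped at this minute). Total = 107892 + 10790 + 1568 = 120250.

120250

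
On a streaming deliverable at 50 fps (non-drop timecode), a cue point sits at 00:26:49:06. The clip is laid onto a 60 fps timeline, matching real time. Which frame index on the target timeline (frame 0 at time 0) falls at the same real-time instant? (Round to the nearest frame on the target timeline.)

frame 96547

Source frame index: (0×3600 + 26×60 + 49) × 50 + 6 = 80456.
Real time: 80456 / (50) = 40228/25 s.
Target frame: (40228/25) × (60) = 482736/5 ≈ 96547.200 → 96547.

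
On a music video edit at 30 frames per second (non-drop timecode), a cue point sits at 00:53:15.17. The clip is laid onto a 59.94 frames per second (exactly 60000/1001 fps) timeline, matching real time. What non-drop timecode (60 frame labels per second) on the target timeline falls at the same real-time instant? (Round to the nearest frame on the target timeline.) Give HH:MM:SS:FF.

Source frame index: (0×3600 + 53×60 + 15) × 30 + 17 = 95867.
Real time: 95867 / (30) = 95867/30 s.
Target frame: (95867/30) × (60000/1001) = 191734000/1001 ≈ 191542.458 → 191542.
At 60 labels/s: frame 191542 → 00:53:12:22.

00:53:12:22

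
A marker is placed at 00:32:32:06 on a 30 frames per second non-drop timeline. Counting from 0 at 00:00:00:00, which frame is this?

58566

Total seconds to the label: (0 × 3600 + 32 × 60 + 32) = 1952.
Frame index = 1952 × 30 + 6 = 58566.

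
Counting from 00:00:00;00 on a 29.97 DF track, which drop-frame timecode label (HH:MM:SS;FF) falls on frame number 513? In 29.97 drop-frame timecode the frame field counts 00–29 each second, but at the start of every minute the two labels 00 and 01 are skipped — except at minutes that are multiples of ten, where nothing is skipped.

00:00:17;03

Each 10-minute DF block holds 10 × 60 × 30 − 9 × 2 = 17982 frames. 513 ÷ 17982 → 0 full blocks, remainder 513.
Within the partial block the first minute is 1800 frames and each further minute 1798, so 0 further minute boundaries passed. Total skipped labels = 18 × 0 + 2 × 0 = 0.
Non-drop label index = 513 + 0 = 513; at 30 labels/s that is 00:00:17:03, i.e. DF 00:00:17;03.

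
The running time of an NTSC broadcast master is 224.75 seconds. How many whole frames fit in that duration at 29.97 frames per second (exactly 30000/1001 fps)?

6735 frames

Frames = 224.75 × 30000/1001 = 6742500/1001 ≈ 6735.7642.
Complete frames: 6735.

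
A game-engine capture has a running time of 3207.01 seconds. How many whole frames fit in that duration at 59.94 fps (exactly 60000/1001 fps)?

192228 frames

Frames = 3207.01 × 60000/1001 = 192420600/1001 ≈ 192228.3716.
Complete frames: 192228.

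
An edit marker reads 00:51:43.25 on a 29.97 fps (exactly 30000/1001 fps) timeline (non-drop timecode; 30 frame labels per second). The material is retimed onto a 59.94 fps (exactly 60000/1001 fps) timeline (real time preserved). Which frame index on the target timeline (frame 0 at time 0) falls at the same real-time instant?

frame 186230

Source frame index: (0×3600 + 51×60 + 43) × 30 + 25 = 93115.
Real time: 93115 / (30000/1001) = 18641623/6000 s.
Target frame: (18641623/6000) × (60000/1001) = 186230.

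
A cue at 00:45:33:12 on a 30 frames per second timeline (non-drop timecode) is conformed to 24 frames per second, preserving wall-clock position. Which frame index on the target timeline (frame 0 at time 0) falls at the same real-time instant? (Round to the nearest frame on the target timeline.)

frame 65602

Source frame index: (0×3600 + 45×60 + 33) × 30 + 12 = 82002.
Real time: 82002 / (30) = 13667/5 s.
Target frame: (13667/5) × (24) = 328008/5 ≈ 65601.600 → 65602.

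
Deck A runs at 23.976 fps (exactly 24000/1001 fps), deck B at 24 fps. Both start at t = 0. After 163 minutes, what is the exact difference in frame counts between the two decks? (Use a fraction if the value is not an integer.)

163 min = 9780 s.
A emits 24000/1001 × 9780 = 234720000/1001 frames; B emits 24 × 9780 = 234720.
Difference = 234720/1001 frames (≈ 234.4855); B is ahead of A.

234720/1001 frames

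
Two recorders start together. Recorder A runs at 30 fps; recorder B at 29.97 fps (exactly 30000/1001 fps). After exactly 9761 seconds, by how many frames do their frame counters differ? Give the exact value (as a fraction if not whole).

292830/1001 frames

A emits 30 × 9761 = 292830 frames; B emits 30000/1001 × 9761 = 292830000/1001.
Difference = 292830/1001 frames (≈ 292.5375); B is behind A.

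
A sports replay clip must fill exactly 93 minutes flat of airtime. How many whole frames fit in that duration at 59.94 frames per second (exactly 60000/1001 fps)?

334465 frames

93 min = 5580 s.
Frames = 5580 × 60000/1001 = 334800000/1001 ≈ 334465.5345.
Complete frames: 334465.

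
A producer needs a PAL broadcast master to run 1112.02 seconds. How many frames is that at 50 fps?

Frames = 1112.02 × 50 = 55601.

55601 frames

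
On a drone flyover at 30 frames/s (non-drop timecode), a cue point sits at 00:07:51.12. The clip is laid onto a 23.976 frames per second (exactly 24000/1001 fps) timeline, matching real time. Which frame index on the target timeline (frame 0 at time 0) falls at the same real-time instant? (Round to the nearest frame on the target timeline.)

frame 11302

Source frame index: (0×3600 + 7×60 + 51) × 30 + 12 = 14142.
Real time: 14142 / (30) = 2357/5 s.
Target frame: (2357/5) × (24000/1001) = 11313600/1001 ≈ 11302.298 → 11302.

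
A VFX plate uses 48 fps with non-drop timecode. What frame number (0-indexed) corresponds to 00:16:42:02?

Total seconds to the label: (0 × 3600 + 16 × 60 + 42) = 1002.
Frame index = 1002 × 48 + 2 = 48098.

48098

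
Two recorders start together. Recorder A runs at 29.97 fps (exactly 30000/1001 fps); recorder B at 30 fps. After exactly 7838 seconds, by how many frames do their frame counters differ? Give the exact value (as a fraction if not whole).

A emits 30000/1001 × 7838 = 235140000/1001 frames; B emits 30 × 7838 = 235140.
Difference = 235140/1001 frames (≈ 234.9051); B is ahead of A.

235140/1001 frames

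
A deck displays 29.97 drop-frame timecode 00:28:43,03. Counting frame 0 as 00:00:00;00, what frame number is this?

As if non-drop at 30 labels/s: (0 × 3600 + 28 × 60 + 43) × 30 + 3 = 51693.
Minute boundaries passed: 28; those not divisible by 10: 28 − 2 = 26; dropped labels = 2 × 26 = 52.
Actual frame index = 51693 − 52 = 51641.

51641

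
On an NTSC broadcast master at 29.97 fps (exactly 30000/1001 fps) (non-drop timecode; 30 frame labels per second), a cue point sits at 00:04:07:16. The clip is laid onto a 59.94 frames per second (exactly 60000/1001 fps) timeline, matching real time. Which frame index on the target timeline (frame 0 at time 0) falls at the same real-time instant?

Source frame index: (0×3600 + 4×60 + 7) × 30 + 16 = 7426.
Real time: 7426 / (30000/1001) = 3716713/15000 s.
Target frame: (3716713/15000) × (60000/1001) = 14852.

frame 14852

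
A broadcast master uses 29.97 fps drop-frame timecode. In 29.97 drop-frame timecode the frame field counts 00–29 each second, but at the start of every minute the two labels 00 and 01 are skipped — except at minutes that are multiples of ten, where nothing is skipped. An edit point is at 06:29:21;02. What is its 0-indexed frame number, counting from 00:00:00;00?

Complete 10-minute blocks: 38, each 17982 frames → 683316.
Remaining 9 whole minutes in the current block: 1800 + 8 × 1798 = 16184 frames.
Within the current minute: 21 × 30 + 2 − 2 = 630 (labels ;00/;01 skipped at this minute). Total = 683316 + 16184 + 630 = 700130.

700130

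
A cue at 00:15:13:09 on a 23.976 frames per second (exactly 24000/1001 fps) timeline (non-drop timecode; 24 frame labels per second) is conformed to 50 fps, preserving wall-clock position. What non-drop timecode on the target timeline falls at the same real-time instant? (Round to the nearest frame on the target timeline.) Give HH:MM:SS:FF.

00:15:14:14

Source frame index: (0×3600 + 15×60 + 13) × 24 + 9 = 21921.
Real time: 21921 / (24000/1001) = 7314307/8000 s.
Target frame: (7314307/8000) × (50) = 7314307/160 ≈ 45714.419 → 45714.
At 50 labels/s: frame 45714 → 00:15:14:14.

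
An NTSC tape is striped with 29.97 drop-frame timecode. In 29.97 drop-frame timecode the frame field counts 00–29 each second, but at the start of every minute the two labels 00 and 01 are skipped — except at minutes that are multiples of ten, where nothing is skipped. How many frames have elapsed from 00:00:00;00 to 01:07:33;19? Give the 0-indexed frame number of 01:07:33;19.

As if non-drop at 30 labels/s: (1 × 3600 + 7 × 60 + 33) × 30 + 19 = 121609.
Minute boundaries passed: 67; those not divisible by 10: 67 − 6 = 61; dropped labels = 2 × 61 = 122.
Actual frame index = 121609 − 122 = 121487.

121487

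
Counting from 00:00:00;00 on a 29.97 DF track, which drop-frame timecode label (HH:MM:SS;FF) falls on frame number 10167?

Ten DF minutes hold 17982 frames, so frame 10167 lies in block 0 (frames 0–17981) with 10167 frames into that block.
The block's first minute is 1800 frames and the rest 1798 each; 10167 frames reaches minute 5, so 0 × 18 + 5 × 2 = 10 labels have been skipped so far.
Adding those back, label number 10167 + 10 = 10177 at 30 labels/s is 339 s + 7 f = 0 h 5 min 39 s frame 7, i.e. 00:05:39;07.

00:05:39;07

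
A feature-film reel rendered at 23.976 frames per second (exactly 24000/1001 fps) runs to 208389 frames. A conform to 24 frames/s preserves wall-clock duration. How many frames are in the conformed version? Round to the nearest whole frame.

Frames at target rate = 208389 × (24) / (24000/1001) = 208597389/1000 ≈ 208597.389.
Nearest whole frame: 208597.

208597 frames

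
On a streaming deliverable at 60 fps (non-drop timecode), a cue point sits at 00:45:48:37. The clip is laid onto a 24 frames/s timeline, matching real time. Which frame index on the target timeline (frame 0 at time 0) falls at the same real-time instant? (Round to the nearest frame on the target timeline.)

Source frame index: (0×3600 + 45×60 + 48) × 60 + 37 = 164917.
Real time: 164917 / (60) = 164917/60 s.
Target frame: (164917/60) × (24) = 329834/5 ≈ 65966.800 → 65967.

frame 65967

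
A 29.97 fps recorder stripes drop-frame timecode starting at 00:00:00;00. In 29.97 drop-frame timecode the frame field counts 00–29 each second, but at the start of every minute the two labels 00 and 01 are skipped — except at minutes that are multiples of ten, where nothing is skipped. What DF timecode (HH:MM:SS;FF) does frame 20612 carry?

Each 10-minute DF block holds 10 × 60 × 30 − 9 × 2 = 17982 frames. 20612 ÷ 17982 → 1 full block, remainder 2630.
Within the partial block the first minute is 1800 frames and each further minute 1798, so 1 further minute boundary passed. Total skipped labels = 18 × 1 + 2 × 1 = 20.
Non-drop label index = 20612 + 20 = 20632; at 30 labels/s that is 00:11:27:22, i.e. DF 00:11:27;22.

00:11:27;22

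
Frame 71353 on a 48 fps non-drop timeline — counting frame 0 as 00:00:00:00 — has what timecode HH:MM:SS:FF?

00:24:46:25

71353 ÷ 48 = 1486 full seconds, remainder 25 frames.
1486 s = 0 h 24 min 46 s.
Timecode: 00:24:46:25.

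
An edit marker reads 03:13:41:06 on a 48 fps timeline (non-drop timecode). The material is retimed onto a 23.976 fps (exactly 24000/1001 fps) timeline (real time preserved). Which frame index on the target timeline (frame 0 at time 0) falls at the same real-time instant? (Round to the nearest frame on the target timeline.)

frame 278628

Source frame index: (3×3600 + 13×60 + 41) × 48 + 6 = 557814.
Real time: 557814 / (48) = 92969/8 s.
Target frame: (92969/8) × (24000/1001) = 278907000/1001 ≈ 278628.372 → 278628.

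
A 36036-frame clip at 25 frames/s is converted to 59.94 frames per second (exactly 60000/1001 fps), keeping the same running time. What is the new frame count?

86400 frames

Target frames = source frames × (target rate / source rate) = 36036 × (60000/1001)/(25) = 36036 × 2400/1001 = 86400.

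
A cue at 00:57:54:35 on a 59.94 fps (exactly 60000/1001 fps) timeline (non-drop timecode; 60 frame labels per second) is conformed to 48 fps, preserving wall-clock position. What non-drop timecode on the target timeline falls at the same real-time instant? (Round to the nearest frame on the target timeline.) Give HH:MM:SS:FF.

00:57:58:03

Source frame index: (0×3600 + 57×60 + 54) × 60 + 35 = 208475.
Real time: 208475 / (60000/1001) = 8347339/2400 s.
Target frame: (8347339/2400) × (48) = 8347339/50 ≈ 166946.780 → 166947.
At 48 labels/s: frame 166947 → 00:57:58:03.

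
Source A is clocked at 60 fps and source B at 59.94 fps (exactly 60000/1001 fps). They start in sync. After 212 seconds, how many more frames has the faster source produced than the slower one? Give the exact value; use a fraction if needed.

12720/1001 frames

A emits 60 × 212 = 12720 frames; B emits 60000/1001 × 212 = 12720000/1001.
Difference = 12720/1001 frames (≈ 12.7073); B is behind A.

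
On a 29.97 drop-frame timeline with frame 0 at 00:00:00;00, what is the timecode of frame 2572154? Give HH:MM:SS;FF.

23:50:24;08

Each 10-minute DF block holds 10 × 60 × 30 − 9 × 2 = 17982 frames. 2572154 ÷ 17982 → 143 full blocks, remainder 728.
Within the partial block the first minute is 1800 frames and each further minute 1798, so 0 further minute boundaries passed. Total skipped labels = 18 × 143 + 2 × 0 = 2574.
Non-drop label index = 2572154 + 2574 = 2574728; at 30 labels/s that is 23:50:24:08, i.e. DF 23:50:24;08.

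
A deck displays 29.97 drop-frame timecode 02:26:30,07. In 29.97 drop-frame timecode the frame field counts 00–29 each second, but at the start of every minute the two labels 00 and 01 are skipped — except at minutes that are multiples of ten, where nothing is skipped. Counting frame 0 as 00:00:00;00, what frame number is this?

As if non-drop at 30 labels/s: (2 × 3600 + 26 × 60 + 30) × 30 + 7 = 263707.
Minute boundaries passed: 146; those not divisible by 10: 146 − 14 = 132; dropped labels = 2 × 132 = 264.
Actual frame index = 263707 − 264 = 263443.

263443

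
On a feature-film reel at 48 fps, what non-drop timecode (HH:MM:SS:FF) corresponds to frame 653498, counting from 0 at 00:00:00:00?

03:46:54:26

653498 ÷ 48 = 13614 full seconds, remainder 26 frames.
13614 s = 3 h 46 min 54 s.
Timecode: 03:46:54:26.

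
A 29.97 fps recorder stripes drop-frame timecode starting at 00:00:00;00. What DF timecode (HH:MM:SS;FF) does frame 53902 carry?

00:29:58;16

Each 10-minute DF block holds 10 × 60 × 30 − 9 × 2 = 17982 frames. 53902 ÷ 17982 → 2 full blocks, remainder 17938.
Within the partial block the first minute is 1800 frames and each further minute 1798, so 9 further minute boundaries passed. Total skipped labels = 18 × 2 + 2 × 9 = 54.
Non-drop label index = 53902 + 54 = 53956; at 30 labels/s that is 00:29:58:16, i.e. DF 00:29:58;16.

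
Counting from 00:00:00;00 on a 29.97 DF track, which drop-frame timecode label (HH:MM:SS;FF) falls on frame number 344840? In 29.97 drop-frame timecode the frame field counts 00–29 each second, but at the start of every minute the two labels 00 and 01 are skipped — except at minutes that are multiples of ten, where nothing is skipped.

Ten DF minutes hold 17982 frames, so frame 344840 lies in block 19 (frames 341658–359639) with 3182 frames into that block.
The block's first minute is 1800 frames and the rest 1798 each; 3182 frames reaches minute 1, so 19 × 18 + 1 × 2 = 344 labels have been skipped so far.
Adding those back, label number 344840 + 344 = 345184 at 30 labels/s is 11506 s + 4 f = 3 h 11 min 46 s frame 4, i.e. 03:11:46;04.

03:11:46;04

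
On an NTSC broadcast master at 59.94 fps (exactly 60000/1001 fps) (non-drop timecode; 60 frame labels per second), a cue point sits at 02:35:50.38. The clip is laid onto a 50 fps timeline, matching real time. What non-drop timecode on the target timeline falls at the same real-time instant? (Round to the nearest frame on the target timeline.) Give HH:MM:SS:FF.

Source frame index: (2×3600 + 35×60 + 50) × 60 + 38 = 561038.
Real time: 561038 / (60000/1001) = 280799519/30000 s.
Target frame: (280799519/30000) × (50) = 280799519/600 ≈ 467999.198 → 467999.
At 50 labels/s: frame 467999 → 02:35:59:49.

02:35:59:49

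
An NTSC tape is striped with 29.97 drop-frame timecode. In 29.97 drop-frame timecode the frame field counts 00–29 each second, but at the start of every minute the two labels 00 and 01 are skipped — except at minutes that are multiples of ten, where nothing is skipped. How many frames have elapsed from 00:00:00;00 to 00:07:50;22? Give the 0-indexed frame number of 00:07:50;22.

Complete 10-minute blocks: 0, each 17982 frames → 0.
Remaining 7 whole minutes in the current block: 1800 + 6 × 1798 = 12588 frames.
Within the current minute: 50 × 30 + 22 − 2 = 1520 (labels ;00/;01 skipped at this minute). Total = 0 + 12588 + 1520 = 14108.

14108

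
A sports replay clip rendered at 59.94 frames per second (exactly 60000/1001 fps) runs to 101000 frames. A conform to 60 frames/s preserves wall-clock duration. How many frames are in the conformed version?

Target frames = source frames × (target rate / source rate) = 101000 × (60)/(60000/1001) = 101000 × 1001/1000 = 101101.

101101 frames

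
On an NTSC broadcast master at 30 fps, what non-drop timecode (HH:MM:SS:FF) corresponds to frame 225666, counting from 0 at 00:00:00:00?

225666 ÷ 30 = 7522 full seconds, remainder 6 frames.
7522 s = 2 h 5 min 22 s.
Timecode: 02:05:22:06.

02:05:22:06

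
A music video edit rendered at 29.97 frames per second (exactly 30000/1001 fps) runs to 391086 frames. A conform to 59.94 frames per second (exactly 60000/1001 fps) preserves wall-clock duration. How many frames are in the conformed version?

782172 frames

Frames at target rate = 391086 × (60000/1001) / (30000/1001) = 782172.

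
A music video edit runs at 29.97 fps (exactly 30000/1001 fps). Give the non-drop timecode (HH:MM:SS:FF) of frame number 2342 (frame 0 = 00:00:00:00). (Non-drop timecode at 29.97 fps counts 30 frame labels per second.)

00:01:18:02

2342 ÷ 30 = 78 full seconds, remainder 2 frames.
78 s = 0 h 1 min 18 s.
Timecode: 00:01:18:02.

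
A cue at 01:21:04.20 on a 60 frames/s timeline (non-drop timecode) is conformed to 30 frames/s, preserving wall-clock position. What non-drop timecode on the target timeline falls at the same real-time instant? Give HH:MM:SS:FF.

Source frame index: (1×3600 + 21×60 + 4) × 60 + 20 = 291860.
Real time: 291860 / (60) = 14593/3 s.
Target frame: (14593/3) × (30) = 145930.
At 30 labels/s: frame 145930 → 01:21:04:10.

01:21:04:10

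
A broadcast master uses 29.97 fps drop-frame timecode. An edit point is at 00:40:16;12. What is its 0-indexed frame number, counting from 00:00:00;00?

Complete 10-minute blocks: 4, each 17982 frames → 71928.
Remaining 0 whole minutes in the current block: 0 frames.
Within the current minute: 16 × 30 + 12 = 492. Total = 71928 + 0 + 492 = 72420.

72420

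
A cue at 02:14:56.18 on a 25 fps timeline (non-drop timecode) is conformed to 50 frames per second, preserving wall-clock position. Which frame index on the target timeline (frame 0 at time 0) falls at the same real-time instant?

Source frame index: (2×3600 + 14×60 + 56) × 25 + 18 = 202418.
Real time: 202418 / (25) = 202418/25 s.
Target frame: (202418/25) × (50) = 404836.

frame 404836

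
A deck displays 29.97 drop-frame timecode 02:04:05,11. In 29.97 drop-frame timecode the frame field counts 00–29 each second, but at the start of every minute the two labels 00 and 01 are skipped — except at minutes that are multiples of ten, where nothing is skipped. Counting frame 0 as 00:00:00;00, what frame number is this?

As if non-drop at 30 labels/s: (2 × 3600 + 4 × 60 + 5) × 30 + 11 = 223361.
Minute boundaries passed: 124; those not divisible by 10: 124 − 12 = 112; dropped labels = 2 × 112 = 224.
Actual frame index = 223361 − 224 = 223137.

223137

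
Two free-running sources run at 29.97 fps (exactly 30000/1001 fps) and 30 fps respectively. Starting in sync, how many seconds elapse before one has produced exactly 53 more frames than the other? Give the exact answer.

The gap grows by |30 − 30000/1001| = 30/1001 frames per second.
Time for a 53-frame gap: 53 ÷ (30/1001) = 53053/30 s.

53053/30 seconds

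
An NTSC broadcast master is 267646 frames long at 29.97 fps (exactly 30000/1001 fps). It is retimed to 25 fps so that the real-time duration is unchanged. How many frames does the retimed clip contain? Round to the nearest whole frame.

223261 frames

Frames at target rate = 267646 × (25) / (30000/1001) = 133956823/600 ≈ 223261.372.
Nearest whole frame: 223261.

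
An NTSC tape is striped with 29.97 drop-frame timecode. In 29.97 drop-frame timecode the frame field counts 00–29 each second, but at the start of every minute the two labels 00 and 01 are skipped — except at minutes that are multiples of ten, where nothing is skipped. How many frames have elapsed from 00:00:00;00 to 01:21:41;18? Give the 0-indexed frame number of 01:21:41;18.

146902

Complete 10-minute blocks: 8, each 17982 frames → 143856.
Remaining 1 whole minute in the current block: 1800 + 0 × 1798 = 1800 frames.
Within the current minute: 41 × 30 + 18 − 2 = 1246 (labels ;00/;01 skipped at this minute). Total = 143856 + 1800 + 1246 = 146902.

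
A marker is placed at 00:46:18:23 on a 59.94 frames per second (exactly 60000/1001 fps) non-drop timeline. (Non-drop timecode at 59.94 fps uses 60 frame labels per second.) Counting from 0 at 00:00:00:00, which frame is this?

166703

Total seconds to the label: (0 × 3600 + 46 × 60 + 18) = 2778.
Frame index = 2778 × 60 + 23 = 166703.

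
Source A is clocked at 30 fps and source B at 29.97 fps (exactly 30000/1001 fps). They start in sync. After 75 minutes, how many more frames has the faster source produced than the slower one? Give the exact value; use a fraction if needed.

75 min = 4500 s.
A emits 30 × 4500 = 135000 frames; B emits 30000/1001 × 4500 = 135000000/1001.
Difference = 135000/1001 frames (≈ 134.8651); B is behind A.

135000/1001 frames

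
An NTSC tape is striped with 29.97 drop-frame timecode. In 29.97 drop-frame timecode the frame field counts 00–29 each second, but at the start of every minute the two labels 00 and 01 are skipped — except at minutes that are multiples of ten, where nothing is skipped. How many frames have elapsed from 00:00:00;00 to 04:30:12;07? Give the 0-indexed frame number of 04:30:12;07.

As if non-drop at 30 labels/s: (4 × 3600 + 30 × 60 + 12) × 30 + 7 = 486367.
Minute boundaries passed: 270; those not divisible by 10: 270 − 27 = 243; dropped labels = 2 × 243 = 486.
Actual frame index = 486367 − 486 = 485881.

485881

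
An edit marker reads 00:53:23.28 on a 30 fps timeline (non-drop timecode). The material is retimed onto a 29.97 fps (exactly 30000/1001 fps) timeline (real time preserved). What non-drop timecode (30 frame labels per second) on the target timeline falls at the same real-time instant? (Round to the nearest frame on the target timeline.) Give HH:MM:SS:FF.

00:53:20:22

Source frame index: (0×3600 + 53×60 + 23) × 30 + 28 = 96118.
Real time: 96118 / (30) = 48059/15 s.
Target frame: (48059/15) × (30000/1001) = 8738000/91 ≈ 96021.978 → 96022.
At 30 labels/s: frame 96022 → 00:53:20:22.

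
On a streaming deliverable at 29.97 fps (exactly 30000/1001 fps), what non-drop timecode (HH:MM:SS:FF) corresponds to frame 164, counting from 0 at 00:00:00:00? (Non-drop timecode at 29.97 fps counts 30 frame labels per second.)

164 ÷ 30 = 5 full seconds, remainder 14 frames.
5 s = 0 h 0 min 5 s.
Timecode: 00:00:05:14.

00:00:05:14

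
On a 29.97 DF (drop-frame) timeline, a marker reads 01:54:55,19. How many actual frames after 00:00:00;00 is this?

Complete 10-minute blocks: 11, each 17982 frames → 197802.
Remaining 4 whole minutes in the current block: 1800 + 3 × 1798 = 7194 frames.
Within the current minute: 55 × 30 + 19 − 2 = 1667 (labels ;00/;01 skipped at this minute). Total = 197802 + 7194 + 1667 = 206663.

206663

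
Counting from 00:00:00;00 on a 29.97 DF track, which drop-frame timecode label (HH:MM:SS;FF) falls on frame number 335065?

03:06:20;01

Each 10-minute DF block holds 10 × 60 × 30 − 9 × 2 = 17982 frames. 335065 ÷ 17982 → 18 full blocks, remainder 11389.
Within the partial block the first minute is 1800 frames and each further minute 1798, so 6 further minute boundaries passed. Total skipped labels = 18 × 18 + 2 × 6 = 336.
Non-drop label index = 335065 + 336 = 335401; at 30 labels/s that is 03:06:20:01, i.e. DF 03:06:20;01.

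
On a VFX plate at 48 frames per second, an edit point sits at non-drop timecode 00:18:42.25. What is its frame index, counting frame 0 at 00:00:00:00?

Total seconds to the label: (0 × 3600 + 18 × 60 + 42) = 1122.
Frame index = 1122 × 48 + 25 = 53881.

53881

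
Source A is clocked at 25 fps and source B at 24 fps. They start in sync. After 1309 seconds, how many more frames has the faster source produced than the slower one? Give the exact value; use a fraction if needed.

1309 frames

A emits 25 × 1309 = 32725 frames; B emits 24 × 1309 = 31416.
Difference = 1309 frames; B is behind A.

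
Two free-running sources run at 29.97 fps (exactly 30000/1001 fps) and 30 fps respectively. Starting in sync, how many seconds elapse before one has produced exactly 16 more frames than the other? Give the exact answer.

8008/15 seconds

The gap grows by |30 − 30000/1001| = 30/1001 frames per second.
Time for a 16-frame gap: 16 ÷ (30/1001) = 8008/15 s.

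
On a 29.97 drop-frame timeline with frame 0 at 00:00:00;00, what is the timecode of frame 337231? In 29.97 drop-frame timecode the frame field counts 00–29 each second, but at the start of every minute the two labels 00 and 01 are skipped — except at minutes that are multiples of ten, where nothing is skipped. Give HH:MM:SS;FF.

03:07:32;09

Each 10-minute DF block holds 10 × 60 × 30 − 9 × 2 = 17982 frames. 337231 ÷ 17982 → 18 full blocks, remainder 13555.
Within the partial block the first minute is 1800 frames and each further minute 1798, so 7 further minute boundaries passed. Total skipped labels = 18 × 18 + 2 × 7 = 338.
Non-drop label index = 337231 + 338 = 337569; at 30 labels/s that is 03:07:32:09, i.e. DF 03:07:32;09.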